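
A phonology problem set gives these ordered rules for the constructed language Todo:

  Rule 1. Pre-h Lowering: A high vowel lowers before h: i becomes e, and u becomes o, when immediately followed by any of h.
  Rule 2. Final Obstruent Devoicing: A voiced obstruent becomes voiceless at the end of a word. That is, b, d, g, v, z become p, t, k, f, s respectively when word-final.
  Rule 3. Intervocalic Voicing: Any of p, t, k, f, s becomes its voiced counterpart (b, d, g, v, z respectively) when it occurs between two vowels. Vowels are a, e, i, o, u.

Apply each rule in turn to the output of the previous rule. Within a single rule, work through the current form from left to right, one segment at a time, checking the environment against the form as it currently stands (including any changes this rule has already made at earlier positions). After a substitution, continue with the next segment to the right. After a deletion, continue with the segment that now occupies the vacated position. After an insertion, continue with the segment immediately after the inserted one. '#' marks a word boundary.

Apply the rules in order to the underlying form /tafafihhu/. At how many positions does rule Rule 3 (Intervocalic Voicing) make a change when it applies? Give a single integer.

2

Rule 1 Pre-h Lowering: [tafafihhu] → [tafafehhu]
Rule 2 Final Obstruent Devoicing: no change — [tafafehhu]
Rule 3 Intervocalic Voicing: [tafafehhu] → [tavavehhu]
Rule Rule 3 changed 2 position(s).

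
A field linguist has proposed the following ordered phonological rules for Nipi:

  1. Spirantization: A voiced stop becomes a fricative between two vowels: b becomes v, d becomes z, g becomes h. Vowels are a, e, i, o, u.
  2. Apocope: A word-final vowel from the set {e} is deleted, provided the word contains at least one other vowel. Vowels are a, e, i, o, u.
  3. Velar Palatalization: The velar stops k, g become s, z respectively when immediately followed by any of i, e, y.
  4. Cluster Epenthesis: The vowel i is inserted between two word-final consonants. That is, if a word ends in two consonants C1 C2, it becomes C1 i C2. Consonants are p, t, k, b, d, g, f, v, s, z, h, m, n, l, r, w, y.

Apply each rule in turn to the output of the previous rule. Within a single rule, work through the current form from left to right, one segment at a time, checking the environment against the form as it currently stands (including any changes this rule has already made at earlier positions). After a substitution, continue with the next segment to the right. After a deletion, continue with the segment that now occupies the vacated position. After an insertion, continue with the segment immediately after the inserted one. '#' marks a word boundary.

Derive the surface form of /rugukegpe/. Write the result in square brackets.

1 Spirantization: [rugukegpe] → [ruhukegpe]
2 Apocope: [ruhukegpe] → [ruhukegp]
3 Velar Palatalization: [ruhukegp] → [ruhusegp]
4 Cluster Epenthesis: [ruhusegp] → [ruhusegip]

[ruhusegip]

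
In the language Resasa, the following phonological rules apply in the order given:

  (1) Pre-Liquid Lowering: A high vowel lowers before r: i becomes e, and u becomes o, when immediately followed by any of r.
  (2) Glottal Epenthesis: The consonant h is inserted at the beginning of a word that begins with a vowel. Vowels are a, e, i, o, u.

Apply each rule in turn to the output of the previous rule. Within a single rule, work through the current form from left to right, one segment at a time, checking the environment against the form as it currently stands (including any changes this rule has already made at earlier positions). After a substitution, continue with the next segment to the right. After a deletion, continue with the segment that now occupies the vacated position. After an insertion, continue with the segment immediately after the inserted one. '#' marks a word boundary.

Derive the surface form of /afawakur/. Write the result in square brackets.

(1) Pre-Liquid Lowering: [afawakur] → [afawakor]
(2) Glottal Epenthesis: [afawakor] → [hafawakor]

[hafawakor]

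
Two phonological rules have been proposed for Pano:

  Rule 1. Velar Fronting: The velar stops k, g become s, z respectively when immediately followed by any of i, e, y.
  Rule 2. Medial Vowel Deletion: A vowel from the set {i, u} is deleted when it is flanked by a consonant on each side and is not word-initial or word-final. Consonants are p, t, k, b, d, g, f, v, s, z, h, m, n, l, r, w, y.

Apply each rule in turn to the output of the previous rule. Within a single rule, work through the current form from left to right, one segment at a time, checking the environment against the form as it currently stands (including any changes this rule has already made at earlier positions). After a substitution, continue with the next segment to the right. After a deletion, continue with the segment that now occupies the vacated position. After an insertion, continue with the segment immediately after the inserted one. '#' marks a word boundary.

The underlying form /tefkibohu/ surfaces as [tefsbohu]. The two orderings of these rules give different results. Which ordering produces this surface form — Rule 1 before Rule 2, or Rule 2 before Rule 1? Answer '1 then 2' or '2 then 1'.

1 then 2

Order 1 then 2:
  1 Velar Fronting: [tefkibohu] → [tefsibohu]
  2 Medial Vowel Deletion: [tefsibohu] → [tefsbohu]
  result: [tefsbohu]
Order 2 then 1:
  2 Medial Vowel Deletion: [tefkibohu] → [tefkbohu]
  1 Velar Fronting: no change — [tefkbohu]
  result: [tefkbohu]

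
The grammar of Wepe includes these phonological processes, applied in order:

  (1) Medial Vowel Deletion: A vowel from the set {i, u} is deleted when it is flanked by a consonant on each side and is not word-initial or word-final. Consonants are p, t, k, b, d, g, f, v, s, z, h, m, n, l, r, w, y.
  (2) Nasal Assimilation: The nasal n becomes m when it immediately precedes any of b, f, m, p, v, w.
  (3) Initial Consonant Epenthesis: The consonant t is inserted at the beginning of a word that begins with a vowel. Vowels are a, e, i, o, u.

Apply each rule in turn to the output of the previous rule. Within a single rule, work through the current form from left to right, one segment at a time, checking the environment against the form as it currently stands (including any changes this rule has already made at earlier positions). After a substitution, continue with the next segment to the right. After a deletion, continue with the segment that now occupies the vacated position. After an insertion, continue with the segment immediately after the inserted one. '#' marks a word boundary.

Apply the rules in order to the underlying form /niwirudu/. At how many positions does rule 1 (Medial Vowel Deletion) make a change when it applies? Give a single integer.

(1) Medial Vowel Deletion: [niwirudu] → [nwrdu]
(2) Nasal Assimilation: [nwrdu] → [mwrdu]
(3) Initial Consonant Epenthesis: no change — [mwrdu]
Rule 1 changed 3 position(s).

3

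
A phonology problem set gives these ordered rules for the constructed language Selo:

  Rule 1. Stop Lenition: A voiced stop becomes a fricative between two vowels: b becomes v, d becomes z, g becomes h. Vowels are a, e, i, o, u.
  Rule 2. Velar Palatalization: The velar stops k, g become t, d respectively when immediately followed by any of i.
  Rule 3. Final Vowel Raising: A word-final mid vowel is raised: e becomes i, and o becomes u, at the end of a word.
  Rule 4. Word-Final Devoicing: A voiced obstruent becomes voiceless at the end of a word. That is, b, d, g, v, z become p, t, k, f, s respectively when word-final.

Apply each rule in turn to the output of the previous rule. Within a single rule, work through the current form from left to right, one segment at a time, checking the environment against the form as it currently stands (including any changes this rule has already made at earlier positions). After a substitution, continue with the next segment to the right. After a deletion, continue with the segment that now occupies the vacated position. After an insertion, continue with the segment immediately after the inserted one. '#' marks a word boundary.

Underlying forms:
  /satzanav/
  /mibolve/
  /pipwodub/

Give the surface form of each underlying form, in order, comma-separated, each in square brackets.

[satzanaf], [mivolvi], [pipwozup]

/satzanav/:
  Rule 1 Stop Lenition: no change — [satzanav]
  Rule 2 Velar Palatalization: no change — [satzanav]
  Rule 3 Final Vowel Raising: no change — [satzanav]
  Rule 4 Word-Final Devoicing: [satzanav] → [satzanaf]
/mibolve/:
  Rule 1 Stop Lenition: [mibolve] → [mivolve]
  Rule 2 Velar Palatalization: no change — [mivolve]
  Rule 3 Final Vowel Raising: [mivolve] → [mivolvi]
  Rule 4 Word-Final Devoicing: no change — [mivolvi]
/pipwodub/:
  Rule 1 Stop Lenition: [pipwodub] → [pipwozub]
  Rule 2 Velar Palatalization: no change — [pipwozub]
  Rule 3 Final Vowel Raising: no change — [pipwozub]
  Rule 4 Word-Final Devoicing: [pipwozub] → [pipwozup]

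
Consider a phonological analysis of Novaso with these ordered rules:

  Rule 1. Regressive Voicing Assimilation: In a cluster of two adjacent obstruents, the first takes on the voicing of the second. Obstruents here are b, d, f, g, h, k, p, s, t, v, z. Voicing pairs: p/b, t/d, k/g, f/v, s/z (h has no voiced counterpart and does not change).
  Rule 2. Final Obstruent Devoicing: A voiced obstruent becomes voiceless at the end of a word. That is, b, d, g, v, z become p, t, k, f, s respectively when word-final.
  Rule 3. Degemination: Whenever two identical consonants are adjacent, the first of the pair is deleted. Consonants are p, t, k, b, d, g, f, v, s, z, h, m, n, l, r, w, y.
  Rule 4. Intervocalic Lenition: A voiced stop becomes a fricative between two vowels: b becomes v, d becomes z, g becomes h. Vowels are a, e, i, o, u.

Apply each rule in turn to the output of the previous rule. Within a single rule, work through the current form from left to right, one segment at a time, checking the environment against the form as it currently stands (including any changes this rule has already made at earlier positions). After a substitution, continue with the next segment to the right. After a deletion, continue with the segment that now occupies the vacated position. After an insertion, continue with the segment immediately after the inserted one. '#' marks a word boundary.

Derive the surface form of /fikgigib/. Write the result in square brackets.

Rule 1 Regressive Voicing Assimilation: [fikgigib] → [figgigib]
Rule 2 Final Obstruent Devoicing: [figgigib] → [figgigip]
Rule 3 Degemination: [figgigip] → [figigip]
Rule 4 Intervocalic Lenition: [figigip] → [fihihip]

[fihihip]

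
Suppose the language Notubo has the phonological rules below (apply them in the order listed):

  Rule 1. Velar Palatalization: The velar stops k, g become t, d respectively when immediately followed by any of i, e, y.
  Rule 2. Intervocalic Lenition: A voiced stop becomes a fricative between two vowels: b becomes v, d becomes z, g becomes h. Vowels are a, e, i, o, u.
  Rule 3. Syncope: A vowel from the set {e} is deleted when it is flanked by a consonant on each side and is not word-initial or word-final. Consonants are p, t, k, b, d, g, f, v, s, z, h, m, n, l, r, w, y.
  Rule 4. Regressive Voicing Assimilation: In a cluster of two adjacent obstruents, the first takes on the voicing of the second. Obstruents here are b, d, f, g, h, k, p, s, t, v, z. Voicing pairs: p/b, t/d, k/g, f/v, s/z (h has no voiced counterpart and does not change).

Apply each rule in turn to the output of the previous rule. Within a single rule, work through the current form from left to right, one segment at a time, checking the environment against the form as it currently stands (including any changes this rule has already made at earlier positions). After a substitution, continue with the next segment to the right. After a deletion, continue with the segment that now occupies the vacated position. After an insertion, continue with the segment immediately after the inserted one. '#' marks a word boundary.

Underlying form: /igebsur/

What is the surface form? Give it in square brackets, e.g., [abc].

Rule 1 Velar Palatalization: [igebsur] → [idebsur]
Rule 2 Intervocalic Lenition: [idebsur] → [izebsur]
Rule 3 Syncope: [izebsur] → [izbsur]
Rule 4 Regressive Voicing Assimilation: [izbsur] → [izpsur]

[izpsur]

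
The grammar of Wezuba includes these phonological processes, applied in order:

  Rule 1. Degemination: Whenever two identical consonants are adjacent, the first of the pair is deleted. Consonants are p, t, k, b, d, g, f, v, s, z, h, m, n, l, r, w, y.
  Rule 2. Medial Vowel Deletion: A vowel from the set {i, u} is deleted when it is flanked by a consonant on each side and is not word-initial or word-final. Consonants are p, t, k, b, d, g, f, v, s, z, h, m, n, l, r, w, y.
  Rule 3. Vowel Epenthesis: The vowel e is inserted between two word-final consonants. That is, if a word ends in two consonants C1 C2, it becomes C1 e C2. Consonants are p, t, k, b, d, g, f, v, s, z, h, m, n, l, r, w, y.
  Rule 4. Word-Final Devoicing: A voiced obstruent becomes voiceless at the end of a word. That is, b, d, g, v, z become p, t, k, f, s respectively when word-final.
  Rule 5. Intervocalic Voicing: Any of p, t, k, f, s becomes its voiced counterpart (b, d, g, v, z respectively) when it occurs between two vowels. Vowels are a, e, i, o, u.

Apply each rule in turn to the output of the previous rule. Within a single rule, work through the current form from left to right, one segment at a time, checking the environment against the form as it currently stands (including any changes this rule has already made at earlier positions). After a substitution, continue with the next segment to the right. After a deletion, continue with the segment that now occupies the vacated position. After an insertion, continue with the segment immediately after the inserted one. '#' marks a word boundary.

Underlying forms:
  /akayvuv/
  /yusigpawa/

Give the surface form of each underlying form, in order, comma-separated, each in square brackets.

/akayvuv/:
  Rule 1 Degemination: no change — [akayvuv]
  Rule 2 Medial Vowel Deletion: [akayvuv] → [akayvv]
  Rule 3 Vowel Epenthesis: [akayvv] → [akayvev]
  Rule 4 Word-Final Devoicing: [akayvev] → [akayvef]
  Rule 5 Intervocalic Voicing: [akayvef] → [agayvef]
/yusigpawa/:
  Rule 1 Degemination: no change — [yusigpawa]
  Rule 2 Medial Vowel Deletion: [yusigpawa] → [ysgpawa]
  Rule 3 Vowel Epenthesis: no change — [ysgpawa]
  Rule 4 Word-Final Devoicing: no change — [ysgpawa]
  Rule 5 Intervocalic Voicing: no change — [ysgpawa]

[agayvef], [ysgpawa]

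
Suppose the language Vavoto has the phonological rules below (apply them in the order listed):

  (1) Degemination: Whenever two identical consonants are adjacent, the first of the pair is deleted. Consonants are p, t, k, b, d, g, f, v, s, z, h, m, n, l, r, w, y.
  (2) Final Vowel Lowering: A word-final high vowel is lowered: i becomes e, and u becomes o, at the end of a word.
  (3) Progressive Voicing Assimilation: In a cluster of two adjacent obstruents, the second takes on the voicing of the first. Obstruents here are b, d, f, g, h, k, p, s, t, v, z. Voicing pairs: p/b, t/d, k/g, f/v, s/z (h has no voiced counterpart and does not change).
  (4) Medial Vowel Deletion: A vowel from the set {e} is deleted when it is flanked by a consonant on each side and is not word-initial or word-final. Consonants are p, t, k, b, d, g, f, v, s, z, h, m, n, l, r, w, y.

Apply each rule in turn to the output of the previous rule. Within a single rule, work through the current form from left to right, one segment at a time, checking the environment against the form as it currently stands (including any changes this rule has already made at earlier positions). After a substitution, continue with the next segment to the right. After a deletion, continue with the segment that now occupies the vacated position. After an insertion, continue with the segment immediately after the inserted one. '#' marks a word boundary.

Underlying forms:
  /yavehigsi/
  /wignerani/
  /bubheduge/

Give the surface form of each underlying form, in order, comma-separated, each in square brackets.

/yavehigsi/:
  (1) Degemination: no change — [yavehigsi]
  (2) Final Vowel Lowering: [yavehigsi] → [yavehigse]
  (3) Progressive Voicing Assimilation: [yavehigse] → [yavehigze]
  (4) Medial Vowel Deletion: [yavehigze] → [yavhigze]
/wignerani/:
  (1) Degemination: no change — [wignerani]
  (2) Final Vowel Lowering: [wignerani] → [wignerane]
  (3) Progressive Voicing Assimilation: no change — [wignerane]
  (4) Medial Vowel Deletion: [wignerane] → [wignrane]
/bubheduge/:
  (1) Degemination: no change — [bubheduge]
  (2) Final Vowel Lowering: no change — [bubheduge]
  (3) Progressive Voicing Assimilation: no change — [bubheduge]
  (4) Medial Vowel Deletion: [bubheduge] → [bubhduge]

[yavhigze], [wignrane], [bubhduge]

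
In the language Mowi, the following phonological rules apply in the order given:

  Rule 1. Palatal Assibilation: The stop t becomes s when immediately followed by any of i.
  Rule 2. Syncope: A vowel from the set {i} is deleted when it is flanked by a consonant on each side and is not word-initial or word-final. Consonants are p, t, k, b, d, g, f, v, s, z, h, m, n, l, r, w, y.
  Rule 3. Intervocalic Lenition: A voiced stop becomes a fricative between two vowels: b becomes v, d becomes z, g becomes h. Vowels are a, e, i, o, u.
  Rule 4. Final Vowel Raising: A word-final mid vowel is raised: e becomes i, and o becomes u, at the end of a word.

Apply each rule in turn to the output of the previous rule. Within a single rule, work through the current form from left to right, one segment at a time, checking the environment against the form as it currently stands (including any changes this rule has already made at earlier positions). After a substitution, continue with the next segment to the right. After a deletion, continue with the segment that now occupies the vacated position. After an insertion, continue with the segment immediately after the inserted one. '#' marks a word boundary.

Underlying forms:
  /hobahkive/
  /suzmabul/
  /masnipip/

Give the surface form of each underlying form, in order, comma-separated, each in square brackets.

/hobahkive/:
  Rule 1 Palatal Assibilation: no change — [hobahkive]
  Rule 2 Syncope: [hobahkive] → [hobahkve]
  Rule 3 Intervocalic Lenition: [hobahkve] → [hovahkve]
  Rule 4 Final Vowel Raising: [hovahkve] → [hovahkvi]
/suzmabul/:
  Rule 1 Palatal Assibilation: no change — [suzmabul]
  Rule 2 Syncope: no change — [suzmabul]
  Rule 3 Intervocalic Lenition: [suzmabul] → [suzmavul]
  Rule 4 Final Vowel Raising: no change — [suzmavul]
/masnipip/:
  Rule 1 Palatal Assibilation: no change — [masnipip]
  Rule 2 Syncope: [masnipip] → [masnpp]
  Rule 3 Intervocalic Lenition: no change — [masnpp]
  Rule 4 Final Vowel Raising: no change — [masnpp]

[hovahkvi], [suzmavul], [masnpp]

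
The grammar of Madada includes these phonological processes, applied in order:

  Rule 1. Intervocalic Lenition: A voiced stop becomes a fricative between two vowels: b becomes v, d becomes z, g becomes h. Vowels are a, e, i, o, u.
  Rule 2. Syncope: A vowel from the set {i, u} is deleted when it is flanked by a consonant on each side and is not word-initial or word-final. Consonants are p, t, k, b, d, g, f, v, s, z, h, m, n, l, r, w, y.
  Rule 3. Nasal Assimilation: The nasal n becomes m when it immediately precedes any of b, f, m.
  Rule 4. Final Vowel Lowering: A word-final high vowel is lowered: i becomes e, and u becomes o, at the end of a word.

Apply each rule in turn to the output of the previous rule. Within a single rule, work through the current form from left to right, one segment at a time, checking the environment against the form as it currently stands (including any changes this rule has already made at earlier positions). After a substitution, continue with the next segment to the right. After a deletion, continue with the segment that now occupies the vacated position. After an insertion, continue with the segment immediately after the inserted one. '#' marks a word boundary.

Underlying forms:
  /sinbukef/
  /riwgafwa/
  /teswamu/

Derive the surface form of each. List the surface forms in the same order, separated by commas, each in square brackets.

[smbkef], [rwgafwa], [teswamo]

/sinbukef/:
  Rule 1 Intervocalic Lenition: no change — [sinbukef]
  Rule 2 Syncope: [sinbukef] → [snbkef]
  Rule 3 Nasal Assimilation: [snbkef] → [smbkef]
  Rule 4 Final Vowel Lowering: no change — [smbkef]
/riwgafwa/:
  Rule 1 Intervocalic Lenition: no change — [riwgafwa]
  Rule 2 Syncope: [riwgafwa] → [rwgafwa]
  Rule 3 Nasal Assimilation: no change — [rwgafwa]
  Rule 4 Final Vowel Lowering: no change — [rwgafwa]
/teswamu/:
  Rule 1 Intervocalic Lenition: no change — [teswamu]
  Rule 2 Syncope: no change — [teswamu]
  Rule 3 Nasal Assimilation: no change — [teswamu]
  Rule 4 Final Vowel Lowering: [teswamu] → [teswamo]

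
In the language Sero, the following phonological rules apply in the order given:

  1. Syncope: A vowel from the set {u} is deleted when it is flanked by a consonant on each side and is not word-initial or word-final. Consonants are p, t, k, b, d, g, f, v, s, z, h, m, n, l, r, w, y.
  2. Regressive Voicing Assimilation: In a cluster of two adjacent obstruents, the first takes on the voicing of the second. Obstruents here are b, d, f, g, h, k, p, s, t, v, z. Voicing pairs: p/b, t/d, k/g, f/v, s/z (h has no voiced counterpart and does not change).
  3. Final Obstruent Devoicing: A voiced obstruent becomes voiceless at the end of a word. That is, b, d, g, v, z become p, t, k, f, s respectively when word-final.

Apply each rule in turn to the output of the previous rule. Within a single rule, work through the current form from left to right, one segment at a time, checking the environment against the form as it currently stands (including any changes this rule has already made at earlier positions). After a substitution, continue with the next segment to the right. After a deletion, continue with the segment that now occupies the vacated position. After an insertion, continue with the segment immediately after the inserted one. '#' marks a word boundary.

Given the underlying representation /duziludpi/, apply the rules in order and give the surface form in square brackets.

1 Syncope: [duziludpi] → [dzildpi]
2 Regressive Voicing Assimilation: [dzildpi] → [dziltpi]
3 Final Obstruent Devoicing: no change — [dziltpi]

[dziltpi]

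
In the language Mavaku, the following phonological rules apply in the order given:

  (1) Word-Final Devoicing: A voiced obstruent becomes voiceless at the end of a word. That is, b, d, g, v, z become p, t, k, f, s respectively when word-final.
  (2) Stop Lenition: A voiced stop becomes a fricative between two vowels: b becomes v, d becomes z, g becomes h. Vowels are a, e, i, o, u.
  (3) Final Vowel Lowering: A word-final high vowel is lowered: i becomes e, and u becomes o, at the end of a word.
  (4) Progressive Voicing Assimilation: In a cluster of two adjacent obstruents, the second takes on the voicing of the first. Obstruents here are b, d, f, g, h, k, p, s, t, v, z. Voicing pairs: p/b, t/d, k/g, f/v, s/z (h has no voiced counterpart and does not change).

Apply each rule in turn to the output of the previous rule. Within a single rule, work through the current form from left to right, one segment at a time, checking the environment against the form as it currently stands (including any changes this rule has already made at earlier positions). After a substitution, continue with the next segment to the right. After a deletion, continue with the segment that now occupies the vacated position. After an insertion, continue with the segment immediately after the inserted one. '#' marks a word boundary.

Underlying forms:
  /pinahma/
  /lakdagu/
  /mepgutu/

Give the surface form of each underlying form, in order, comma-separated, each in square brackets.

/pinahma/:
  (1) Word-Final Devoicing: no change — [pinahma]
  (2) Stop Lenition: no change — [pinahma]
  (3) Final Vowel Lowering: no change — [pinahma]
  (4) Progressive Voicing Assimilation: no change — [pinahma]
/lakdagu/:
  (1) Word-Final Devoicing: no change — [lakdagu]
  (2) Stop Lenition: [lakdagu] → [lakdahu]
  (3) Final Vowel Lowering: [lakdahu] → [lakdaho]
  (4) Progressive Voicing Assimilation: [lakdaho] → [laktaho]
/mepgutu/:
  (1) Word-Final Devoicing: no change — [mepgutu]
  (2) Stop Lenition: no change — [mepgutu]
  (3) Final Vowel Lowering: [mepgutu] → [mepguto]
  (4) Progressive Voicing Assimilation: [mepguto] → [mepkuto]

[pinahma], [laktaho], [mepkuto]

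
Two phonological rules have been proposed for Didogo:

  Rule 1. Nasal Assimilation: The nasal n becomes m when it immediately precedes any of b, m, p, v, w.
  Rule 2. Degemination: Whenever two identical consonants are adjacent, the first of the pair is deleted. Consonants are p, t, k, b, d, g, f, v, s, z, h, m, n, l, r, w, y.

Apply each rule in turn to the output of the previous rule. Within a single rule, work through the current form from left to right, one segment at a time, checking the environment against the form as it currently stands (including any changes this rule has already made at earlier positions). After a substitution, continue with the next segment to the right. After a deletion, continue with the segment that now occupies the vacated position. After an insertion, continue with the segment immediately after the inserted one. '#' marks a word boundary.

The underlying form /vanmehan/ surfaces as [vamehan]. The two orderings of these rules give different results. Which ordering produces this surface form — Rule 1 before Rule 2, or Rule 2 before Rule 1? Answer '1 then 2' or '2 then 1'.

Order 1 then 2:
  1 Nasal Assimilation: [vanmehan] → [vammehan]
  2 Degemination: [vammehan] → [vamehan]
  result: [vamehan]
Order 2 then 1:
  2 Degemination: no change — [vanmehan]
  1 Nasal Assimilation: [vanmehan] → [vammehan]
  result: [vammehan]

1 then 2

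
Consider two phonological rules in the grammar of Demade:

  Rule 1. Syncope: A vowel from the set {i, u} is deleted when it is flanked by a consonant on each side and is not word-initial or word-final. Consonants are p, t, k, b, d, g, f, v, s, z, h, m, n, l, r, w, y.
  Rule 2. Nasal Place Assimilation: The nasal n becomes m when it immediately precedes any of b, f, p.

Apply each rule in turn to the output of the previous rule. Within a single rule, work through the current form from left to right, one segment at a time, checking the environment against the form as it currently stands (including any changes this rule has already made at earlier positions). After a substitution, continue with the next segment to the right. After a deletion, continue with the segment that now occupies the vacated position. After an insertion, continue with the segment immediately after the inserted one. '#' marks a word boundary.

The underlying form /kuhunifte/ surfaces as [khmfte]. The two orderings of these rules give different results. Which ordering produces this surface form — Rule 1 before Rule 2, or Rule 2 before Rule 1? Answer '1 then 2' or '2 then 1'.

1 then 2

Order 1 then 2:
  1 Syncope: [kuhunifte] → [khnfte]
  2 Nasal Place Assimilation: [khnfte] → [khmfte]
  result: [khmfte]
Order 2 then 1:
  2 Nasal Place Assimilation: no change — [kuhunifte]
  1 Syncope: [kuhunifte] → [khnfte]
  result: [khnfte]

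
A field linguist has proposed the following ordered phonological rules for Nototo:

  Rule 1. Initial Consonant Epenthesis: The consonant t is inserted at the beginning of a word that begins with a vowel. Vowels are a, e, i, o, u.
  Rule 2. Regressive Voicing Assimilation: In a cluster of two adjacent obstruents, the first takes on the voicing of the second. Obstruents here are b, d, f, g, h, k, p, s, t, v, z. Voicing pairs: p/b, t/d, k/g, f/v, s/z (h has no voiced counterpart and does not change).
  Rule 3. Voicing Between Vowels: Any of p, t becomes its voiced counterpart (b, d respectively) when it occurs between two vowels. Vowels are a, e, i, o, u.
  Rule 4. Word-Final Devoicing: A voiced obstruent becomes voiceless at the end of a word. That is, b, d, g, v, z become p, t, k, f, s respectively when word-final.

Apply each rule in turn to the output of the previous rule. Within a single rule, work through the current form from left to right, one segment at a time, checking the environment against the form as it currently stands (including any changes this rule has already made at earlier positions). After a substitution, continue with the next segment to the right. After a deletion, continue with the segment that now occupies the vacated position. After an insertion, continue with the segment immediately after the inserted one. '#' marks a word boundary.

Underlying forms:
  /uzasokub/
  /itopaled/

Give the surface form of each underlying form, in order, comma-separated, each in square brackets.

[tuzasokup], [tidobalet]

/uzasokub/:
  Rule 1 Initial Consonant Epenthesis: [uzasokub] → [tuzasokub]
  Rule 2 Regressive Voicing Assimilation: no change — [tuzasokub]
  Rule 3 Voicing Between Vowels: no change — [tuzasokub]
  Rule 4 Word-Final Devoicing: [tuzasokub] → [tuzasokup]
/itopaled/:
  Rule 1 Initial Consonant Epenthesis: [itopaled] → [titopaled]
  Rule 2 Regressive Voicing Assimilation: no change — [titopaled]
  Rule 3 Voicing Between Vowels: [titopaled] → [tidobaled]
  Rule 4 Word-Final Devoicing: [tidobaled] → [tidobalet]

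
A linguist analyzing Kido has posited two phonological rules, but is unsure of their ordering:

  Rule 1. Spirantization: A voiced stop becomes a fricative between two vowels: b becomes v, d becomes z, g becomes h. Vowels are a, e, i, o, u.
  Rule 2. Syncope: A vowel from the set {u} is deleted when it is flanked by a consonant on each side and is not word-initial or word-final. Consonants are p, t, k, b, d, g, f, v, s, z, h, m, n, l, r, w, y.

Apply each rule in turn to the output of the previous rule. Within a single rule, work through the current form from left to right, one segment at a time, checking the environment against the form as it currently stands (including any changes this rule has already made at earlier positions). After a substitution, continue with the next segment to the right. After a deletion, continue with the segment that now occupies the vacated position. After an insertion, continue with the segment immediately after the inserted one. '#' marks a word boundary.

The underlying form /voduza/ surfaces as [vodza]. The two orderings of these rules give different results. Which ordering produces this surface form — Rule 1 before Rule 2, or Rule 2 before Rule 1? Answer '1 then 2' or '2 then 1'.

2 then 1

Order 1 then 2:
  1 Spirantization: [voduza] → [vozuza]
  2 Syncope: [vozuza] → [vozza]
  result: [vozza]
Order 2 then 1:
  2 Syncope: [voduza] → [vodza]
  1 Spirantization: no change — [vodza]
  result: [vodza]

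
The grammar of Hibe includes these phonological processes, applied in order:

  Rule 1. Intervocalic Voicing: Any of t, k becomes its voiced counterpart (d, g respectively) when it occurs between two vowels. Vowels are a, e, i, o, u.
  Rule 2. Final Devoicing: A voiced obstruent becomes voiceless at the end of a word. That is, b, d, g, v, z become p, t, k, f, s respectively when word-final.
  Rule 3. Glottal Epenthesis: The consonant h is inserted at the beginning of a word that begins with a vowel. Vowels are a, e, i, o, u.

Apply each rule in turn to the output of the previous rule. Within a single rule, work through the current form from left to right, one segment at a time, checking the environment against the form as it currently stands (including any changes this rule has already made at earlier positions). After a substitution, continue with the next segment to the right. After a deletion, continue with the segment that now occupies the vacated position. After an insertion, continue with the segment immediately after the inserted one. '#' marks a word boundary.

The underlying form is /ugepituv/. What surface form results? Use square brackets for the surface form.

Rule 1 Intervocalic Voicing: [ugepituv] → [ugepiduv]
Rule 2 Final Devoicing: [ugepiduv] → [ugepiduf]
Rule 3 Glottal Epenthesis: [ugepiduf] → [hugepiduf]

[hugepiduf]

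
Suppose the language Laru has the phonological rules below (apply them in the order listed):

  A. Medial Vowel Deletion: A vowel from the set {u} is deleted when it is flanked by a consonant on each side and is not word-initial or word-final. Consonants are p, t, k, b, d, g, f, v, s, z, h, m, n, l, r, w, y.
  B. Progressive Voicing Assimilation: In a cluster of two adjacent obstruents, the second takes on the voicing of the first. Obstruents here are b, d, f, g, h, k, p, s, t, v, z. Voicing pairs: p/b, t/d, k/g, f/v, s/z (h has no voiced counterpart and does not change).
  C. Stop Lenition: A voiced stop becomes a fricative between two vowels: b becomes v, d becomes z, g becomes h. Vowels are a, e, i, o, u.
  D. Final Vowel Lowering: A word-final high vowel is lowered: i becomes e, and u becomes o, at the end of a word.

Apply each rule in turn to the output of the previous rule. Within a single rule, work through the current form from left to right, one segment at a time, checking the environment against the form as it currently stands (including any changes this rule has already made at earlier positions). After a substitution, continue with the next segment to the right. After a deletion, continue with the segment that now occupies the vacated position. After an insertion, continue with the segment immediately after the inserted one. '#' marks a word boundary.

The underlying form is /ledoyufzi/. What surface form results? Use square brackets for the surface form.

[lezoyfse]

A Medial Vowel Deletion: [ledoyufzi] → [ledoyfzi]
B Progressive Voicing Assimilation: [ledoyfzi] → [ledoyfsi]
C Stop Lenition: [ledoyfsi] → [lezoyfsi]
D Final Vowel Lowering: [lezoyfsi] → [lezoyfse]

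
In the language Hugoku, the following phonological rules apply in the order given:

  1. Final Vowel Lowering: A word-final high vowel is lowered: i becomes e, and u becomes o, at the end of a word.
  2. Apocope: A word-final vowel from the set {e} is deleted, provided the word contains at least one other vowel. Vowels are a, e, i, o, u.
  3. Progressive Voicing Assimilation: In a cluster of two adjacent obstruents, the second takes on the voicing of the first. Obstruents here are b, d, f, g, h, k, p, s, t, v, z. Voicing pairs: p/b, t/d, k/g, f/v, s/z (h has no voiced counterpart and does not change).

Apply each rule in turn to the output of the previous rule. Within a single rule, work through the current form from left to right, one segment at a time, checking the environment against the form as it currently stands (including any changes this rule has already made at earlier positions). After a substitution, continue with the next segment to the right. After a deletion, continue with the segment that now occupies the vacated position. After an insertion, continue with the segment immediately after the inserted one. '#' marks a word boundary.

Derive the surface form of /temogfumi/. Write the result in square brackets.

1 Final Vowel Lowering: [temogfumi] → [temogfume]
2 Apocope: [temogfume] → [temogfum]
3 Progressive Voicing Assimilation: [temogfum] → [temogvum]

[temogvum]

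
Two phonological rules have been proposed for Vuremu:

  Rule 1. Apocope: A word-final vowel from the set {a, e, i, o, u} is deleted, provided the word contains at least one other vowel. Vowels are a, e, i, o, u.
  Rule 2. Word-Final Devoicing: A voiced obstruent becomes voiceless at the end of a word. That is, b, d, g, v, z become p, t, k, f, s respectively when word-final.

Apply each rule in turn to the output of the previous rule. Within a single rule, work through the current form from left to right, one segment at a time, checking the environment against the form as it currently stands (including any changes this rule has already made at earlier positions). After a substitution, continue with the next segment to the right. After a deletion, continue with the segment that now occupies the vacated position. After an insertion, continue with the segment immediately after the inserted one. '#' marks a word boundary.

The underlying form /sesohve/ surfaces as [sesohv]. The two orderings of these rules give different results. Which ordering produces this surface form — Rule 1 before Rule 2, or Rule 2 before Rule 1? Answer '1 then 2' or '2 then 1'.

Order 1 then 2:
  1 Apocope: [sesohve] → [sesohv]
  2 Word-Final Devoicing: [sesohv] → [sesohf]
  result: [sesohf]
Order 2 then 1:
  2 Word-Final Devoicing: no change — [sesohve]
  1 Apocope: [sesohve] → [sesohv]
  result: [sesohv]

2 then 1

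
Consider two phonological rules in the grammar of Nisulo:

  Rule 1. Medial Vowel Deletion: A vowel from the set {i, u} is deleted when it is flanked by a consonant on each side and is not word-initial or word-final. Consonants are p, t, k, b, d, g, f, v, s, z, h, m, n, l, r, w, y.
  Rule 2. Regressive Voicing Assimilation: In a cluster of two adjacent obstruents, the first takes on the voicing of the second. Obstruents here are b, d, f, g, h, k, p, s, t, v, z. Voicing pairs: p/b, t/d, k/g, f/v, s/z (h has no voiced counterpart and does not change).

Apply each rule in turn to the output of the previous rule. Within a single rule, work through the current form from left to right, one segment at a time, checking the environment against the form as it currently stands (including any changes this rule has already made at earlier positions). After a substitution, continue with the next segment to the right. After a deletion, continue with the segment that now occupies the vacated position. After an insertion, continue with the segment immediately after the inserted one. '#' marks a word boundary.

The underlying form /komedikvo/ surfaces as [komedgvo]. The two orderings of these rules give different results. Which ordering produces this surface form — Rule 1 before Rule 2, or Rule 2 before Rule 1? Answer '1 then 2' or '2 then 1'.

2 then 1

Order 1 then 2:
  1 Medial Vowel Deletion: [komedikvo] → [komedkvo]
  2 Regressive Voicing Assimilation: [komedkvo] → [kometgvo]
  result: [kometgvo]
Order 2 then 1:
  2 Regressive Voicing Assimilation: [komedikvo] → [komedigvo]
  1 Medial Vowel Deletion: [komedigvo] → [komedgvo]
  result: [komedgvo]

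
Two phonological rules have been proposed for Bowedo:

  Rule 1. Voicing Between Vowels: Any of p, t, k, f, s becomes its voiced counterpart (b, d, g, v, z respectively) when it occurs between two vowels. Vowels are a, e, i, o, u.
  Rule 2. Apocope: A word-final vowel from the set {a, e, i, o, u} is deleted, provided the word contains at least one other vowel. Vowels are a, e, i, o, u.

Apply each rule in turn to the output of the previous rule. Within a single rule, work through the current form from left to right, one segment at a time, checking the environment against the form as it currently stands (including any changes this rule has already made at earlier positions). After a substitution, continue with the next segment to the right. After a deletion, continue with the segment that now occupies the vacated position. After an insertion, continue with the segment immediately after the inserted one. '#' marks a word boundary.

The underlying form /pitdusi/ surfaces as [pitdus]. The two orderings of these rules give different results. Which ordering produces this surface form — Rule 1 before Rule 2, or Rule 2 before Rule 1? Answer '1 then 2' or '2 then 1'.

Order 1 then 2:
  1 Voicing Between Vowels: [pitdusi] → [pitduzi]
  2 Apocope: [pitduzi] → [pitduz]
  result: [pitduz]
Order 2 then 1:
  2 Apocope: [pitdusi] → [pitdus]
  1 Voicing Between Vowels: no change — [pitdus]
  result: [pitdus]

2 then 1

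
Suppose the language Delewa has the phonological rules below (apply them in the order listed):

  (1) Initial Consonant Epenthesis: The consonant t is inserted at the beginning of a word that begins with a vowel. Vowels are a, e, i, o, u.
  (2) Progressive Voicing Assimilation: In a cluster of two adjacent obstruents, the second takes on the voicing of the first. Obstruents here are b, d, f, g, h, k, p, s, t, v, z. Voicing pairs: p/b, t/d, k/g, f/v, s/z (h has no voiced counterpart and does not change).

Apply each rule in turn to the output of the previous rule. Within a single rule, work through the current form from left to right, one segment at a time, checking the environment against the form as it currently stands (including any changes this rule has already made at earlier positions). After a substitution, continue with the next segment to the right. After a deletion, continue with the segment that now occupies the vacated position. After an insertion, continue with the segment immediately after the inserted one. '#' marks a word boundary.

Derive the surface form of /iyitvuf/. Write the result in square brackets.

(1) Initial Consonant Epenthesis: [iyitvuf] → [tiyitvuf]
(2) Progressive Voicing Assimilation: [tiyitvuf] → [tiyitfuf]

[tiyitfuf]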